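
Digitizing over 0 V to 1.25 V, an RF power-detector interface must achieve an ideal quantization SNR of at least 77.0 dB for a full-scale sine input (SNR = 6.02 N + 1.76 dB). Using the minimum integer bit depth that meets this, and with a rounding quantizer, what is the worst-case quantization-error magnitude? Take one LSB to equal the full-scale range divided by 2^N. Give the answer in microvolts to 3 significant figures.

Range is 1.25 V.
N ≥ (77.0 − 1.76)/6.02 = 12.498 → N_min = 13.
LSB = 1.25 V / 2^13 = 152.59 µV.
Half an LSB is 76.3 µV.

76.3 µV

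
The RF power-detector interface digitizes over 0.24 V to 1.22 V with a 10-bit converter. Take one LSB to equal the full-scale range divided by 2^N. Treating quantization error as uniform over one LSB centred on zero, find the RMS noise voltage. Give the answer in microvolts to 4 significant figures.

276.3 µV

Range = 1.22 − (0.24) = 0.98 V.
Step size = 0.98/1024 V = 0.957031 mV.
For a uniform distribution on [−LSB/2, +LSB/2], V_rms = LSB/√12 = 0.957031 mV/3.4641 = 276.3 µV.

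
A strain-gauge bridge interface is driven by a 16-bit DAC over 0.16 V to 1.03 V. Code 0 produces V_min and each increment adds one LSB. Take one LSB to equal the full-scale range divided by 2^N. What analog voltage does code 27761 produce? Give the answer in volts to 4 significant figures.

Full-scale range = 1.03 V − (0.16 V) = 0.87 V. LSB = 0.87 V / 2^16.
V_out = 0.16 + 27761 × (0.87/65536) V
      = 0.16 V + 0.368531 V = 0.528531 V.

0.5285 V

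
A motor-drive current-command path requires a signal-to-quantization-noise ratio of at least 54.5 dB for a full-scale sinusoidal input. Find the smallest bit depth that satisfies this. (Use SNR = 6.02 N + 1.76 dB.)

Required N = ⌈(54.5 − 1.76)/6.02⌉ = ⌈8.761⌉ = 9.

9 bits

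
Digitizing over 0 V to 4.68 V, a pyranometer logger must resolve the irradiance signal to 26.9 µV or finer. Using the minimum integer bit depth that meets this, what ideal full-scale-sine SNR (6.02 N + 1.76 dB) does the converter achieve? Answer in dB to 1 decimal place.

110.1 dB

V_FS = 4.68 V.
4.68 V / 26.9 µV = 174000. Since 2^17 = 131072 and 2^18 = 262144, N = 18.
SNR = 6.02 × 18 + 1.76 = 110.12 dB.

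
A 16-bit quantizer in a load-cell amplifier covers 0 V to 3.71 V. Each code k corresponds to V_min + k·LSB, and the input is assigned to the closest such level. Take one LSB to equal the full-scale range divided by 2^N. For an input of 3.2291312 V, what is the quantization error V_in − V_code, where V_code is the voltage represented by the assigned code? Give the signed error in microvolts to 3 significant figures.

−22.5 µV

V_FS = 3.71 V. LSB = 3.71 V / 2^16 ≈ 56.61 µV.
(V_in − V_min)/LSB = (3.2291312 − (0)) × 65536/3.71 = 57041.6017 → nearest code k = 57042.
V_code = V_min + k × range/2^16 = 0 + 57042 × 3.71/65536 = 3.2291537476 V.
e = 3.2291312 − (3.2291537476) = −22.5 µV.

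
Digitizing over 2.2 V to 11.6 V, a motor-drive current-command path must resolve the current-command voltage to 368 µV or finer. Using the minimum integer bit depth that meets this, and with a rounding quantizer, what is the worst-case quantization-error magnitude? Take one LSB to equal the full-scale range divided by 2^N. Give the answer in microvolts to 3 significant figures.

143 µV

Full-scale range = 11.6 V − (2.2 V) = 9.4 V.
Need 2^N ≥ 9.4 V / 368 µV = 25540 → N_min = 15.
LSB = 9.4 V ÷ 2^15 = 9.4/32768 V = 286.87 µV.
Half an LSB is 143 µV.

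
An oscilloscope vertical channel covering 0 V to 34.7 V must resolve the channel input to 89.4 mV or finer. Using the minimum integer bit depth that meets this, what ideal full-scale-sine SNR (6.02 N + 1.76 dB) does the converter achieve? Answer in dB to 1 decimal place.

55.9 dB

Range is 34.7 V.
Levels needed ≥ 34.7/89.4 mV = 388.1. 2^9 = 512 suffices, so N_min = 9.
6.02(9) + 1.76 = 55.94 dB.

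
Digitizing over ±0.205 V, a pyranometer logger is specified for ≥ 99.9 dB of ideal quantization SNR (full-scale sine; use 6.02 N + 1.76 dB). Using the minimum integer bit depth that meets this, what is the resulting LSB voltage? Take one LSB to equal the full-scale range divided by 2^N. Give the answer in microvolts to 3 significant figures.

3.13 µV

Full-scale range = 0.205 V − (-0.205 V) = 0.41 V.
6.02 N + 1.76 ≥ 99.9 gives N ≥ 16.302, so the minimum integer is 17.
LSB = 0.41 V / 2^17 = 3.13 µV.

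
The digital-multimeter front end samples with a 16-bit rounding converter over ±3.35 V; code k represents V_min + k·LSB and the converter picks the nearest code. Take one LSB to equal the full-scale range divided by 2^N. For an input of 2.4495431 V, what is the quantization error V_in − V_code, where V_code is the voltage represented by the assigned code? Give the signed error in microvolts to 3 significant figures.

Range = 3.35 − (-3.35) = 6.7 V. LSB = 6.7 V / 2^16 ≈ 102.2 µV.
(V_in − V_min)/LSB = (2.4495431 − (-3.35)) × 65536/6.7 = 56728.1876 → nearest code k = 56728.
V_code = V_min + k × range/2^16 = -3.35 + 56728 × 6.7/65536 = 2.4495239258 V.
Error = V_in − V_code = 2.4495431 − (2.4495239258) = +19.2 µV.

+19.2 µV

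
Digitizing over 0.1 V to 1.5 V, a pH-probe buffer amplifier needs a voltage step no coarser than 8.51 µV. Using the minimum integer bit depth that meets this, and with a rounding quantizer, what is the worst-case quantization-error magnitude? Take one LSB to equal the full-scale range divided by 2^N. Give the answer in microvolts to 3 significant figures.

Span: 1.5 V − (0.1 V) = 1.4 V.
1.4 V / 8.51 µV = 164500. Since 2^17 = 131072 and 2^18 = 262144, N = 18.
LSB = 1.4 V / 2^18 = 5.3406 µV.
Max error for round-to-nearest is LSB/2 = 2.67 µV.

2.67 µV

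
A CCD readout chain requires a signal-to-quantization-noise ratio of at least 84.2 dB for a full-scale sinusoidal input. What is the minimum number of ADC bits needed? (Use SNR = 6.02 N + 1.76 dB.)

14 bits

N ≥ (84.2 − 1.76)/6.02 = 13.694 → N_min = 14.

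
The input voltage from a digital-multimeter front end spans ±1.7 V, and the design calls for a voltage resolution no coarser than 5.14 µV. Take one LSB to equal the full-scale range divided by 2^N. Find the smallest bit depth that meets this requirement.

20 bits

Span: 1.7 V − (-1.7 V) = 3.4 V.
Need 2^N ≥ 3.4 V / 5.14 µV = 661500 → N_min = 20.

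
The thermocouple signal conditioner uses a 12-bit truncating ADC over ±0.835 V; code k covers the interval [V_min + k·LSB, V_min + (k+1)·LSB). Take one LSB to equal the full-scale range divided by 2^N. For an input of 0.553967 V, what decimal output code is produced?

3406

The full-scale span is 0.835 − (-0.835) = 1.67 V. LSB = 1.67 V / 2^12 ≈ 407.7 µV.
(V_in − V_min) × 2^12/range = (0.553967 − (-0.835)) × 4096/1.67 = 3406.712.
Floor → code = 3406.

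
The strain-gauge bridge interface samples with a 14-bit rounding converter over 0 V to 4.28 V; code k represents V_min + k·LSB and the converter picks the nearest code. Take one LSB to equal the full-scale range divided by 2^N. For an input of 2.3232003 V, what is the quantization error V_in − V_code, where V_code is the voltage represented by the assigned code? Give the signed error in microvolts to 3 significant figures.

Full-scale range = 4.28 V. LSB = 4.28 V / 2^14 ≈ 261.2 µV.
Position in LSBs: (2.3232003 − (0)) × 16384/4.28 = 8893.2976; rounding gives k = 8893.
Reconstructed level: 0 + 8893 × 4.28/16384 V = 2.3231225586 V.
e = 2.3232003 − (2.3231225586) = +77.7 µV.

+77.7 µV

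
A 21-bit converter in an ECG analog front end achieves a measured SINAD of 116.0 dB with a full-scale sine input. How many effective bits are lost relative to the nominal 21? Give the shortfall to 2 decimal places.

2.02 bits

Effective bits = (116.0 − 1.76)/6.02 = 18.9767.
Shortfall = 21 − 18.9767 = 2.0233 bits.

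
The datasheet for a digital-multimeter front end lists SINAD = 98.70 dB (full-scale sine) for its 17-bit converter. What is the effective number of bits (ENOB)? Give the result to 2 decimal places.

ENOB = (SINAD − 1.76) / 6.02 = (98.70 − 1.76) / 6.02 = 96.94 / 6.02 = 16.1030.

16.10 bits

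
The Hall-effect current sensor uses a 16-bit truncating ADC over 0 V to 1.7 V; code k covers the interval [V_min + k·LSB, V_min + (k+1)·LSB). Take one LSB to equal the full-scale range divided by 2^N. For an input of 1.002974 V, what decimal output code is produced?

38665

Range is 1.7 V. LSB = 1.7 V / 2^16 ≈ 25.94 µV.
(V_in − V_min) × 2^16/range = (1.002974 − (0)) × 65536/1.7 = 38665.238.
Floor → code = 38665.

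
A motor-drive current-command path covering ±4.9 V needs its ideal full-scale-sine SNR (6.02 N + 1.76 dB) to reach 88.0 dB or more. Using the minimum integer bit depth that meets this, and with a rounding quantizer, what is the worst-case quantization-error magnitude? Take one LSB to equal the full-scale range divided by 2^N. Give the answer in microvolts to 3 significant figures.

150 µV

Span: 4.9 V − (-4.9 V) = 9.8 V.
N ≥ (88.0 − 1.76)/6.02 = 14.326 → N_min = 15.
Step size = 9.8/32768 V = 299.07 µV.
Max error for round-to-nearest is LSB/2 = 150 µV.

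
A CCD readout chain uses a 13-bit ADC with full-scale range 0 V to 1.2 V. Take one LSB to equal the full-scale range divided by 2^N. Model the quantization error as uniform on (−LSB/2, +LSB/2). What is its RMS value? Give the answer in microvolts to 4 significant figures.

V_FS = 1.2 V.
One LSB is 1.2 V / 8192 = 146.484 µV.
RMS of a uniform error over width LSB is LSB/√12 = 42.29 µV.

42.29 µV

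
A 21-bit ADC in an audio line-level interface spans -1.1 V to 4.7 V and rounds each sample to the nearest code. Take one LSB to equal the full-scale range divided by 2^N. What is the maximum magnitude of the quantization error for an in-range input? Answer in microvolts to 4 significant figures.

Full-scale range = 4.7 V − (-1.1 V) = 5.8 V.
Step size = 5.8/2097152 V = 2.76566 µV.
Worst-case error for round-to-nearest is half an LSB: 1.383 µV.

1.383 µV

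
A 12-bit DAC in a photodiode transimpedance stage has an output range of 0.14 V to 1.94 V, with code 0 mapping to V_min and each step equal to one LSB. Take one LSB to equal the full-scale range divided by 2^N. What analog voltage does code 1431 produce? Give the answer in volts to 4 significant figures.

0.7689 V

Full-scale range = 1.94 V − (0.14 V) = 1.8 V. LSB = 1.8 V / 2^12.
Output = V_min + (1431/4096) × range = 0.14 + 0.349365 × 1.8 V
      = 0.14 + 0.628857 = 0.768857 V.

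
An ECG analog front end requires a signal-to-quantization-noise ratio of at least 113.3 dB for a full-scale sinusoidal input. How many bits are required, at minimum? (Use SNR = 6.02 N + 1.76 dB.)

19 bits

6.02 N + 1.76 ≥ 113.3 gives N ≥ 18.528, so the minimum integer is 19.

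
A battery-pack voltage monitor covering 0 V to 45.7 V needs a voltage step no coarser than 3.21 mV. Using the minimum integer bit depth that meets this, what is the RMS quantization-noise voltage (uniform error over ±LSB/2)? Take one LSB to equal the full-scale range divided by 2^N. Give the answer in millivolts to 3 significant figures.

0.805 mV

Span = 45.7 V.
Need 2^N ≥ 45.7 V / 3.21 mV = 14240 → N_min = 14.
One LSB is 45.7 V / 16384 = 2.7893 mV.
RMS noise = LSB/√12 = 0.805 mV.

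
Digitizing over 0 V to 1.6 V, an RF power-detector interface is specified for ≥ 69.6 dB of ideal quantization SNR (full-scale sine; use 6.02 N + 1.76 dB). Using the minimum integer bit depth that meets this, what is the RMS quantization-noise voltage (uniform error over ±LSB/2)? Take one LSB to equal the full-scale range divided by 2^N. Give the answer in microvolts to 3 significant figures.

V_FS = 1.6 V.
6.02 N + 1.76 ≥ 69.6 gives N ≥ 11.269, so the minimum integer is 12.
Step size = 1.6/4096 V = 390.63 µV.
V_rms = LSB/√12 = 113 µV.

113 µV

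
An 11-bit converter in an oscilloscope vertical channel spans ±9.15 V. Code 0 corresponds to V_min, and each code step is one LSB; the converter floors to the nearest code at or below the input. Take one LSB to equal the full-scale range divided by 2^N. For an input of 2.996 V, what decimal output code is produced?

Range = 9.15 − (-9.15) = 18.3 V. LSB = 18.3 V / 2^11 ≈ 8.936 mV.
V_in − V_min = 2.996 − (-9.15) = 12.146 V.
Divide by LSB: 12.146 × 2048/18.3 = 1359.2901.
Truncating gives code 1359.

1359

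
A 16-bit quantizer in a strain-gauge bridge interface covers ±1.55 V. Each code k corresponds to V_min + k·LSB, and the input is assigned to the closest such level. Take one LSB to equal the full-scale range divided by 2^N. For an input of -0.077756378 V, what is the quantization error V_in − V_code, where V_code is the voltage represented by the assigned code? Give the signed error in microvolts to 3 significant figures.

Span: 1.55 V − (-1.55 V) = 3.1 V. LSB = 3.1 V / 2^16 ≈ 47.30 µV.
(V_in − V_min)/LSB = (-0.077756378 − (-1.55)) × 65536/3.1 = 31124.1800 → nearest code k = 31124.
V_code = -1.55 + (31124/65536) × 3.1 = -0.077764892578 V.
Error = V_in − V_code = -0.077756378 − (-0.077764892578) = +8.51 µV.

+8.51 µV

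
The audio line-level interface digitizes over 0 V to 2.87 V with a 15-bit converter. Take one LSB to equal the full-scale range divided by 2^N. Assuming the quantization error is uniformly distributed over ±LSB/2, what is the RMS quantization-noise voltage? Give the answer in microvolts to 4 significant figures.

V_FS = 2.87 V.
Step size = 2.87/32768 V = 87.5854 µV.
σ_q = LSB/√12 = 87.5854 µV/3.4641 = 25.28 µV.

25.28 µV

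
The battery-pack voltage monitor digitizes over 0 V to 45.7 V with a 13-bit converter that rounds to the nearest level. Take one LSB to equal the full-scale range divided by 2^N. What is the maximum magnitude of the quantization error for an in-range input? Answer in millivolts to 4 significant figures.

Full-scale range = 45.7 V.
LSB = 45.7 V / 2^13 = 5.57861 mV.
|e|_max = LSB/2 = 2.789 mV.

2.789 mV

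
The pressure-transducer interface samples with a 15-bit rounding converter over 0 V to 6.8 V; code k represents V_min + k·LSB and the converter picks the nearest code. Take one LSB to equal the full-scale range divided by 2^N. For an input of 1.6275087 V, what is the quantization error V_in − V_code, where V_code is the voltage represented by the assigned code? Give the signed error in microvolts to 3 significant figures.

V_FS = 6.8 V. LSB = 6.8 V / 2^15 ≈ 207.5 µV.
(1.6275087 − (0)) / LSB = 1.6275087 × 32768/6.8 = 7842.6772. Nearest integer: k = 7843.
V_code = 0 + (7843/32768) × 6.8 = 1.6275756836 V.
V_in − V_code = 1.6275087 − (1.6275756836) = −67.0 µV.

−67.0 µV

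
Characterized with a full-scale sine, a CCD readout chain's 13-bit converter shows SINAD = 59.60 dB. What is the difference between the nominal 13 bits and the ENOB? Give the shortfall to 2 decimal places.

3.39 bits

ENOB = (SINAD − 1.76)/6.02 = (59.60 − 1.76)/6.02 = 9.6080 bits.
Shortfall = 13 − 9.6080 = 3.3920 bits.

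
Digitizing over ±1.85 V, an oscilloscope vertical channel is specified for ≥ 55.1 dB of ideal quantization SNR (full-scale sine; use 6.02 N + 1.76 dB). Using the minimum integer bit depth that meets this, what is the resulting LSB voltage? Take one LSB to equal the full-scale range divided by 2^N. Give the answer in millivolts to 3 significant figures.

7.23 mV

Span: 1.85 V − (-1.85 V) = 3.7 V.
Required N = ⌈(55.1 − 1.76)/6.02⌉ = ⌈8.860⌉ = 9.
LSB = 3.7 V ÷ 2^9 = 3.7/512 V = 7.23 mV.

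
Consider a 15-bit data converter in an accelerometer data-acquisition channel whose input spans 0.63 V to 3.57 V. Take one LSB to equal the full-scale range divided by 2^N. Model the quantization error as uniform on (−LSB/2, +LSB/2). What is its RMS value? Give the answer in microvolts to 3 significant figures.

The full-scale span is 3.57 − (0.63) = 2.94 V.
Step size = 2.94/32768 V = 89.722 µV.
RMS of a uniform error over width LSB is LSB/√12 = 25.9 µV.

25.9 µV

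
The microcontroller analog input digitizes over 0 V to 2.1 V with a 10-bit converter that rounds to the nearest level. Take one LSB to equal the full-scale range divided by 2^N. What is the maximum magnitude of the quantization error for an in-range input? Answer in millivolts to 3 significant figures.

Span = 2.1 V.
One LSB is 2.1 V / 1024 = 2.0508 mV.
A rounding quantizer has |error| ≤ LSB/2 = 1.03 mV.

1.03 mV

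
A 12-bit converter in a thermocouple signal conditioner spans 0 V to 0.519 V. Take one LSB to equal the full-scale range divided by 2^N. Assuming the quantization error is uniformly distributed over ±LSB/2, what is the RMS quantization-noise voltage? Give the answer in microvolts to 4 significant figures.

Range is 0.519 V.
LSB = 0.519 V ÷ 2^12 = 0.519/4096 V = 126.709 µV.
For a uniform distribution on [−LSB/2, +LSB/2], V_rms = LSB/√12 = 126.709 µV/3.4641 = 36.58 µV.

36.58 µV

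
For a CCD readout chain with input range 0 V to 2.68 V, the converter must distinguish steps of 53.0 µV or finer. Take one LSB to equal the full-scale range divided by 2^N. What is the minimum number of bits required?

Span = 2.68 V.
2.68 V / 53.0 µV = 50570. Since 2^15 = 32768 and 2^16 = 65536, N = 16.

16 bits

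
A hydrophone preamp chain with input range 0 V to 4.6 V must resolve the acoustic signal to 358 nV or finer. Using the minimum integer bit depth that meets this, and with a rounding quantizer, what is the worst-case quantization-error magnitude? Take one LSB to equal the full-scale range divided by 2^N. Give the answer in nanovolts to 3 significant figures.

137 nV

V_FS = 4.6 V.
Levels needed ≥ 4.6/358 nV = 1.285e7. 2^24 = 16777216 suffices, so N_min = 24.
LSB = 4.6 V ÷ 2^24 = 4.6/16777216 V = 274.18 nV.
Max error for round-to-nearest is LSB/2 = 137 nV.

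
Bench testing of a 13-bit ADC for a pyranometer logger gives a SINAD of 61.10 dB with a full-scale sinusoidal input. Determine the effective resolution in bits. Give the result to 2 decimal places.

ENOB = (SINAD − 1.76) / 6.02 = (61.10 − 1.76) / 6.02 = 59.34 / 6.02 = 9.8571.

9.86 bits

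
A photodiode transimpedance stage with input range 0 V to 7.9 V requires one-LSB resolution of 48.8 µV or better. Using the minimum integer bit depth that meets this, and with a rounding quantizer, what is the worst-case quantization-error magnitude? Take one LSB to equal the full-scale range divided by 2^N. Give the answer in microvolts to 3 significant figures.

15.1 µV

V_FS = 7.9 V.
7.9 V / 48.8 µV = 161900. Since 2^17 = 131072 and 2^18 = 262144, N = 18.
One LSB is 7.9 V / 262144 = 30.136 µV.
Max error for round-to-nearest is LSB/2 = 15.1 µV.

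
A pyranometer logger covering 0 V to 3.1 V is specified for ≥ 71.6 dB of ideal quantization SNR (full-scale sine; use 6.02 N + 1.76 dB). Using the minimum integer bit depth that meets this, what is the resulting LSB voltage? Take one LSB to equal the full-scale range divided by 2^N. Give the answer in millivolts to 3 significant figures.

0.757 mV

Full-scale range = 3.1 V.
6.02 N + 1.76 ≥ 71.6 gives N ≥ 11.601, so the minimum integer is 12.
One LSB is 3.1 V / 4096 = 0.757 mV.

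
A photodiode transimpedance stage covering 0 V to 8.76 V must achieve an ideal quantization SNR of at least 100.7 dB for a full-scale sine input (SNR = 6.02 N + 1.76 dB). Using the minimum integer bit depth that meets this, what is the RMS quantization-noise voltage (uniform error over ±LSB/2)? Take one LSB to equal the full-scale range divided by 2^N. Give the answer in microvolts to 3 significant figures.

19.3 µV

V_FS = 8.76 V.
Solving 6.02 N ≥ 100.7 − 1.76: N ≥ 16.435. Round up → N = 17.
Step size = 8.76/131072 V = 66.833 µV.
RMS noise = LSB/√12 = 19.3 µV.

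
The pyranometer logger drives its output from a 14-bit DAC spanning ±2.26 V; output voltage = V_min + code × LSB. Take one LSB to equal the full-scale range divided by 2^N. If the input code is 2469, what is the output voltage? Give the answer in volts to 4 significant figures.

-1.579 V

Range = 2.26 − (-2.26) = 4.52 V. LSB = 4.52 V / 2^14.
V_out = -2.26 + 2469 × (4.52/16384) V
      = -2.26 + 0.681145 = -1.57885 V.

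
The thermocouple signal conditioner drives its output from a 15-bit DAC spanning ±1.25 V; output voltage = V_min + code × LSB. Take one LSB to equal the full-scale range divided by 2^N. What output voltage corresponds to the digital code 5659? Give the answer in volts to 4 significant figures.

The full-scale span is 1.25 − (-1.25) = 2.5 V. LSB = 2.5 V / 2^15.
V_out = -1.25 + 5659 × (2.5/32768) V
      = -1.25 + 0.431747 = -0.818253 V.

-0.8183 V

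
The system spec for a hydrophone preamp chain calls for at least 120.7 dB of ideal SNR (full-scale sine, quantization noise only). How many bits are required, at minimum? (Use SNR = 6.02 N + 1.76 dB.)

N ≥ (120.7 − 1.76)/6.02 = 19.757 → N_min = 20.

20 bits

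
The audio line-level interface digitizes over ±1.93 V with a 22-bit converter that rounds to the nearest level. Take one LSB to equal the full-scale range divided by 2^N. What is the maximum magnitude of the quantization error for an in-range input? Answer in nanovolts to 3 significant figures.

460 nV

The full-scale span is 1.93 − (-1.93) = 3.86 V.
Step size = 3.86/4194304 V = 0.92030 µV.
|e|_max = LSB/2 = 460 nV.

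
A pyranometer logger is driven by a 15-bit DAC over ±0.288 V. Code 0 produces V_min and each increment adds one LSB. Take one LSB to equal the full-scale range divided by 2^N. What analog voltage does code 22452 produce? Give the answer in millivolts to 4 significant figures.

106.7 mV

Range = 0.288 − (-0.288) = 0.576 V. LSB = 0.576 V / 2^15.
V_out = -0.288 + 22452 × (0.576/32768) V
      = -0.288 + 0.394664 = 0.106664 V.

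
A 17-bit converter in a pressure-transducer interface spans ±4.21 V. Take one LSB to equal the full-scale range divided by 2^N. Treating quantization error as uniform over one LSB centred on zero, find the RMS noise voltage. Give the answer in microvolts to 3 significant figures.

18.5 µV

Full-scale range = 4.21 V − (-4.21 V) = 8.42 V.
Step size = 8.42/131072 V = 64.240 µV.
RMS of a uniform error over width LSB is LSB/√12 = 18.5 µV.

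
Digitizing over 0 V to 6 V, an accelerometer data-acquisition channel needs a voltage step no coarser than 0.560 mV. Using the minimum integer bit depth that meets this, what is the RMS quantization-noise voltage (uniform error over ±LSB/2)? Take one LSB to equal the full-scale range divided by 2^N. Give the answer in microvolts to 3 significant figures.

V_FS = 6 V.
Levels needed ≥ 6/0.560 mV = 10710. 2^14 = 16384 suffices, so N_min = 14.
LSB = 6 V / 2^14 = 366.21 µV.
σ_q = LSB/√12 = 366.21 µV/3.4641 = 106 µV.

106 µV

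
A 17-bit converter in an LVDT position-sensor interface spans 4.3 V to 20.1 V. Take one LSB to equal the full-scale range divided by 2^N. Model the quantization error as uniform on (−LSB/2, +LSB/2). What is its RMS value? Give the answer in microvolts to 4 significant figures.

Full-scale range = 20.1 V − (4.3 V) = 15.8 V.
LSB = 15.8 V / 2^17 = 120.544 µV.
For a uniform distribution on [−LSB/2, +LSB/2], V_rms = LSB/√12 = 120.544 µV/3.4641 = 34.80 µV.

34.80 µV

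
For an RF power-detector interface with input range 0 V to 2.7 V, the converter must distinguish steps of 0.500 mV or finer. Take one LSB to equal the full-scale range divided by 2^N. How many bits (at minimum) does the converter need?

Span = 2.7 V.
Need 2^N ≥ 2.7 V / 0.500 mV = 5400 → N_min = 13.

13 bits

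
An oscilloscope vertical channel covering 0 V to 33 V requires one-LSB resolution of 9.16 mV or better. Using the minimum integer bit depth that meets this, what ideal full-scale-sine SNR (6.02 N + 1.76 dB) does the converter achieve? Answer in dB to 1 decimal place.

Span = 33 V.
33 V / 9.16 mV = 3603. Since 2^11 = 2048 and 2^12 = 4096, N = 12.
Ideal SNR at N = 12: 6.02·12 + 1.76 = 74.0 dB.

74.0 dB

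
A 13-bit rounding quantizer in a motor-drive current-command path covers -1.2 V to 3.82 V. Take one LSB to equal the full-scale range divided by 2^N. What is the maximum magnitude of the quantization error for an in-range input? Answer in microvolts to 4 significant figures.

Range = 3.82 − (-1.2) = 5.02 V.
One LSB is 5.02 V / 8192 = 0.612793 mV.
A rounding quantizer has |error| ≤ LSB/2 = 306.4 µV.

306.4 µV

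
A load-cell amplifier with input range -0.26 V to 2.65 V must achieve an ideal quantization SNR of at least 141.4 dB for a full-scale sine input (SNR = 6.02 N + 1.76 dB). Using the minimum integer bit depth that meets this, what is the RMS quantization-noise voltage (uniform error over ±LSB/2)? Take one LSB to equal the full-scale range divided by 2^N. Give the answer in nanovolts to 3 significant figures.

50.1 nV

Range = 2.65 − (-0.26) = 2.91 V.
Solving 6.02 N ≥ 141.4 − 1.76: N ≥ 23.196. Round up → N = 24.
One LSB is 2.91 V / 16777216 = 173.45 nV.
σ_q = LSB/√12 = 173.45 nV/3.4641 = 50.1 nV.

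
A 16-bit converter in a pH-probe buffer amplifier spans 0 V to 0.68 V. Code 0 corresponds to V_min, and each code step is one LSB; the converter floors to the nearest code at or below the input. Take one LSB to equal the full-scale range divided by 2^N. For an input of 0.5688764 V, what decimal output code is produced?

V_FS = 0.68 V. LSB = 0.68 V / 2^16 ≈ 10.38 µV.
V_in − V_min = 0.5688764 − (0) = 0.5688764 V.
Divide by LSB: 0.5688764 × 65536/0.68 = 54826.2996.
Truncating gives code 54826.

54826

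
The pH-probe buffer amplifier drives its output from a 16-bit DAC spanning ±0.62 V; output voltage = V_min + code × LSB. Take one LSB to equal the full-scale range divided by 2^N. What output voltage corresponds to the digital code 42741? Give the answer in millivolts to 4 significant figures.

188.7 mV

Full-scale range = 0.62 V − (-0.62 V) = 1.24 V. LSB = 1.24 V / 2^16.
Output = V_min + (42741/65536) × range = -0.62 + 0.652176 × 1.24 V
      = -0.62 V + 0.808698 V = 0.188698 V.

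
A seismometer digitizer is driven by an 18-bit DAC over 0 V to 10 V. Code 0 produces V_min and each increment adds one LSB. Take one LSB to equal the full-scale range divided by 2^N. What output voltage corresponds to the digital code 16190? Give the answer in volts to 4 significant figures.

Full-scale range = 10 V. LSB = 10 V / 2^18.
V_out = V_min + code × LSB = 0 V + 16190 × 10 V / 262144
      = 0 V + 0.617599 V = 0.617599 V.

0.6176 V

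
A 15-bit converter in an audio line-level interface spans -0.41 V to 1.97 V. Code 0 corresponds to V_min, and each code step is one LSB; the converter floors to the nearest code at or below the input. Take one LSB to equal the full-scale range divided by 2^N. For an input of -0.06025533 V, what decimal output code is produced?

4815

Range = 1.97 − (-0.41) = 2.38 V. LSB = 2.38 V / 2^15 ≈ 72.63 µV.
(V_in − V_min) × 2^15/range = (-0.06025533 − (-0.41)) × 32768/2.38 = 4815.308.
Floor → code = 4815.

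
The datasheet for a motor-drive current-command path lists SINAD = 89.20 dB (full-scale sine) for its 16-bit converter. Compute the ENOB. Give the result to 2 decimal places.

14.52 bits

(89.20 − 1.76) / 6.02 = 87.44/6.02 = 14.5249 effective bits.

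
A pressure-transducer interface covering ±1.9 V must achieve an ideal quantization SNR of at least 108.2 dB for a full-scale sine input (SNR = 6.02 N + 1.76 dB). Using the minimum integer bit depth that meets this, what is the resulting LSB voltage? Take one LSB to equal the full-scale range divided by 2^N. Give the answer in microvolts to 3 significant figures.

14.5 µV

Full-scale range = 1.9 V − (-1.9 V) = 3.8 V.
Required N = ⌈(108.2 − 1.76)/6.02⌉ = ⌈17.681⌉ = 18.
LSB = 3.8 V ÷ 2^18 = 3.8/262144 V = 14.5 µV.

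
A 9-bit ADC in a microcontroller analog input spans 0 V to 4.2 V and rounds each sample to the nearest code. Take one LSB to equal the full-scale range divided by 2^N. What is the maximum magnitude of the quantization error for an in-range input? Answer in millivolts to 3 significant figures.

4.10 mV

V_FS = 4.2 V.
One LSB is 4.2 V / 512 = 8.2031 mV.
Worst-case error for round-to-nearest is half an LSB: 4.10 mV.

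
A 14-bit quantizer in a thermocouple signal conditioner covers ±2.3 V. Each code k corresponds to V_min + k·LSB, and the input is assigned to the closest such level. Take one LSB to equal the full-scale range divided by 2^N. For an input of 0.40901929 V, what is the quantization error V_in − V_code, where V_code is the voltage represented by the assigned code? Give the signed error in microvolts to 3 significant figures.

The full-scale span is 2.3 − (-2.3) = 4.6 V. LSB = 4.6 V / 2^14 ≈ 280.8 µV.
(0.40901929 − (-2.3)) / LSB = 2.70901929 × 16384/4.6 = 9648.8200. Nearest integer: k = 9649.
Reconstructed level: -2.3 + 9649 × 4.6/16384 V = 0.40906982422 V.
e = 0.40901929 − (0.40906982422) = −50.5 µV.

−50.5 µV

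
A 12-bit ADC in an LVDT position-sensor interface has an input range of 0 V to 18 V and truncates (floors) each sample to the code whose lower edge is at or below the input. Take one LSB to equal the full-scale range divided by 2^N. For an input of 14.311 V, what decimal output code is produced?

3256

V_FS = 18 V. LSB = 18 V / 2^12 ≈ 4.395 mV.
V_in − V_min = 14.311 − (0) = 14.311 V.
Divide by LSB: 14.311 × 4096/18 = 3256.5476.
Truncating gives code 3256.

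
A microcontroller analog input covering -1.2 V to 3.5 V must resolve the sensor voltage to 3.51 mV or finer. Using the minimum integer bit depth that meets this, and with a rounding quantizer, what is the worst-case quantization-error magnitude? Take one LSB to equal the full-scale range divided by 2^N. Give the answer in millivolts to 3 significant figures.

The full-scale span is 3.5 − (-1.2) = 4.7 V.
Required number of levels: 4.7/3.51 mV = 1339.0; smallest N with 2^N ≥ that is 11.
One LSB is 4.7 V / 2048 = 2.2949 mV.
|e|_max = LSB/2 = 1.15 mV.

1.15 mV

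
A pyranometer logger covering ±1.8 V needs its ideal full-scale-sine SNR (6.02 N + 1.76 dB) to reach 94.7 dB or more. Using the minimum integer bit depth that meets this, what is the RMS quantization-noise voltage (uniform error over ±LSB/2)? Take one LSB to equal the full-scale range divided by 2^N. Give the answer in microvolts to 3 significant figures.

Range = 1.8 − (-1.8) = 3.6 V.
Solving 6.02 N ≥ 94.7 − 1.76: N ≥ 15.439. Round up → N = 16.
Step size = 3.6/65536 V = 54.932 µV.
RMS noise = LSB/√12 = 15.9 µV.

15.9 µV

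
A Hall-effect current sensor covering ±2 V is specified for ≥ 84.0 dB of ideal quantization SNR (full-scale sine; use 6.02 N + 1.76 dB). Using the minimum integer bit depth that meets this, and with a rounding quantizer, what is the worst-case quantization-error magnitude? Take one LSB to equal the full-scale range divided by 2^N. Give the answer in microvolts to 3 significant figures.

122 µV

The full-scale span is 2 − (-2) = 4 V.
Required N = ⌈(84.0 − 1.76)/6.02⌉ = ⌈13.661⌉ = 14.
Step size = 4/16384 V = 244.14 µV.
Half an LSB is 122 µV.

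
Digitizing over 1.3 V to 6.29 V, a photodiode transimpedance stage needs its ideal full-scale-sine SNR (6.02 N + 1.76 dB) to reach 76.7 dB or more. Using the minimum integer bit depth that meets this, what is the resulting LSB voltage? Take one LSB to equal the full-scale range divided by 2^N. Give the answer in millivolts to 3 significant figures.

Range = 6.29 − (1.3) = 4.99 V.
Solving 6.02 N ≥ 76.7 − 1.76: N ≥ 12.449. Round up → N = 13.
One LSB is 4.99 V / 8192 = 0.609 mV.

0.609 mV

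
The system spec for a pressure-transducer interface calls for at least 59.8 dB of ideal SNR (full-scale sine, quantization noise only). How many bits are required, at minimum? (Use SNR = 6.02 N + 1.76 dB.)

10 bits

6.02 N + 1.76 ≥ 59.8 gives N ≥ 9.641, so the minimum integer is 10.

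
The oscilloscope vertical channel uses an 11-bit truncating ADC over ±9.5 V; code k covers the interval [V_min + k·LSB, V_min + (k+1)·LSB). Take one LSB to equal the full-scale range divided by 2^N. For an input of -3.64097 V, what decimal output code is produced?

Span: 9.5 V − (-9.5 V) = 19 V. LSB = 19 V / 2^11 ≈ 9.277 mV.
V_in − V_min = -3.64097 − (-9.5) = 5.85903 V.
Divide by LSB: 5.85903 × 2048/19 = 631.5418.
Truncating gives code 631.

631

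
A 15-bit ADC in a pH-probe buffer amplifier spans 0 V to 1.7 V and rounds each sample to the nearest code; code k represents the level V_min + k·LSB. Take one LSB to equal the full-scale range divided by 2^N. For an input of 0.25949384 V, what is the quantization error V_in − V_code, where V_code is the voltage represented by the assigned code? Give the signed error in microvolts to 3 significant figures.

−9.33 µV

V_FS = 1.7 V. LSB = 1.7 V / 2^15 ≈ 51.88 µV.
(0.25949384 − (0)) / LSB = 0.25949384 × 32768/1.7 = 5001.8201. Nearest integer: k = 5002.
V_code = V_min + k × range/2^15 = 0 + 5002 × 1.7/32768 = 0.25950317383 V.
e = 0.25949384 − (0.25950317383) = −9.33 µV.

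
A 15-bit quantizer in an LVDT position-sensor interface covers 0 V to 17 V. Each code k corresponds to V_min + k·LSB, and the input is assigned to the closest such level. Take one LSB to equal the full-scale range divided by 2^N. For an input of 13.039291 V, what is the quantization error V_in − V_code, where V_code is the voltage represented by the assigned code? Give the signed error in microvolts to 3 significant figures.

−199 µV

Full-scale range = 17 V. LSB = 17 V / 2^15 ≈ 0.5188 mV.
(V_in − V_min)/LSB = (13.039291 − (0)) × 32768/17 = 25133.6169 → nearest code k = 25134.
V_code = V_min + k × range/2^15 = 0 + 25134 × 17/32768 = 13.039489746 V.
V_in − V_code = 13.039291 − (13.039489746) = −199 µV.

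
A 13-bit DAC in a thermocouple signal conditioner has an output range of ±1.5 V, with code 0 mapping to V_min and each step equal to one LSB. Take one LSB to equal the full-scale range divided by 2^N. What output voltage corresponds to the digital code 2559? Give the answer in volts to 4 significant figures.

Full-scale range = 1.5 V − (-1.5 V) = 3 V. LSB = 3 V / 2^13.
V_out = -1.5 + 2559 × (3/8192) V
      = -1.5 + 0.937134 = -0.562866 V.

-0.5629 V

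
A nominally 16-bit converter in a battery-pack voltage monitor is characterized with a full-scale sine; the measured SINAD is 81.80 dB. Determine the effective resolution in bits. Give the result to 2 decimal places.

13.30 bits

(81.80 − 1.76) / 6.02 = 80.04/6.02 = 13.2957 effective bits.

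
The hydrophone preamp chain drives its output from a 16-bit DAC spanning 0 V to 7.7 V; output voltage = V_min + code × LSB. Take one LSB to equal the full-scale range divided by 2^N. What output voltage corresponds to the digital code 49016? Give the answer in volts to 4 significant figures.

5.759 V

Full-scale range = 7.7 V. LSB = 7.7 V / 2^16.
V_out = V_min + code × LSB = 0 V + 49016 × 7.7 V / 65536
      = 0 V + 5.75902 V = 5.75902 V.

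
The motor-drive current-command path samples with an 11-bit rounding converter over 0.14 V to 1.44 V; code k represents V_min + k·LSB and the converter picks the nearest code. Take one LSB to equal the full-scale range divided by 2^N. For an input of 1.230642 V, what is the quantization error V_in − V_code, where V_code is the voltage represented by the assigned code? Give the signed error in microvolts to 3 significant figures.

Full-scale range = 1.44 V − (0.14 V) = 1.3 V. LSB = 1.3 V / 2^11 ≈ 0.6348 mV.
Position in LSBs: (1.230642 − (0.14)) × 2048/1.3 = 1718.1806; rounding gives k = 1718.
V_code = V_min + k × range/2^11 = 0.14 + 1718 × 1.3/2048 = 1.230527344 V.
V_in − V_code = 1.230642 − (1.230527344) = +115 µV.

+115 µV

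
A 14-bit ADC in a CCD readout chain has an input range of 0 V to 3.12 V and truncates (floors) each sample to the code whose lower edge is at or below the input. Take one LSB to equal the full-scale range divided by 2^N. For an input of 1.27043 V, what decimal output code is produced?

Span = 3.12 V. LSB = 3.12 V / 2^14 ≈ 190.4 µV.
V_in − V_min = 1.27043 − (0) = 1.27043 V.
Divide by LSB: 1.27043 × 16384/3.12 = 6671.3863.
Truncating gives code 6671.

6671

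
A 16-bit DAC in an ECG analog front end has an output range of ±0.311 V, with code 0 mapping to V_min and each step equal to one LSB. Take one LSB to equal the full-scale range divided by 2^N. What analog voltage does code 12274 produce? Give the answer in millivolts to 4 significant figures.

Span: 0.311 V − (-0.311 V) = 0.622 V. LSB = 0.622 V / 2^16.
V_out = V_min + code × LSB = -0.311 V + 12274 × 0.622 V / 65536
      = -0.311 + 0.116492 = -0.194508 V.

-194.5 mV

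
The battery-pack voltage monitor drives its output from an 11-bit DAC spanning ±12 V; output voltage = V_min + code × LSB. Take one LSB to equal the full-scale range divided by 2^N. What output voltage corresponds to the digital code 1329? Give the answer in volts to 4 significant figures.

The full-scale span is 12 − (-12) = 24 V. LSB = 24 V / 2^11.
Output = V_min + (1329/2048) × range = -12 + 0.648926 × 24 V
      = -12 + 15.5742 = 3.57422 V.

3.574 V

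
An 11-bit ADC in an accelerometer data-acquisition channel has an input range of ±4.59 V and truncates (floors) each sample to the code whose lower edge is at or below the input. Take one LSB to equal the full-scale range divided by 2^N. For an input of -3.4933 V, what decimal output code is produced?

244

Full-scale range = 4.59 V − (-4.59 V) = 9.18 V. LSB = 9.18 V / 2^11 ≈ 4.482 mV.
V_in − V_min = -3.4933 − (-4.59) = 1.0967 V.
Divide by LSB: 1.0967 × 2048/9.18 = 244.6668.
Truncating gives code 244.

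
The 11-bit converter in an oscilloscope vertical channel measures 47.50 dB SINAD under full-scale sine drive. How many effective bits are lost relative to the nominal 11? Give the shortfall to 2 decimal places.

N_eff = (47.50 − 1.76)/6.02 = 7.5980 bits.
Shortfall = 11 − 7.5980 = 3.4020 bits.

3.40 bits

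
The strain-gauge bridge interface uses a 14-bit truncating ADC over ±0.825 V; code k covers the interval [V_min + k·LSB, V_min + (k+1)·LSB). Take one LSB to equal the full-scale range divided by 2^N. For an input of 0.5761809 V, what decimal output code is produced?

13913

Full-scale range = 0.825 V − (-0.825 V) = 1.65 V. LSB = 1.65 V / 2^14 ≈ 100.7 µV.
V_in − V_min = 0.5761809 − (-0.825) = 1.4011809 V.
Divide by LSB: 1.4011809 × 16384/1.65 = 13913.3017.
Truncating gives code 13913.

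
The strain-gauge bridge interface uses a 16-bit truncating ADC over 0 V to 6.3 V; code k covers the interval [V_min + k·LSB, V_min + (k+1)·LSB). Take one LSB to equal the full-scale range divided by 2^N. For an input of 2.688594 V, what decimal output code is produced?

Full-scale range = 6.3 V. LSB = 6.3 V / 2^16 ≈ 96.13 µV.
code = ⌊(V_in − V_min)/LSB⌋ = ⌊(V_in − V_min) × 2^16 / range⌋
     = ⌊(2.688594 − (0)) × 65536 / 6.3⌋ = ⌊2.688594 × 65536/6.3⌋
     = ⌊27968.206⌋ = 27968.

27968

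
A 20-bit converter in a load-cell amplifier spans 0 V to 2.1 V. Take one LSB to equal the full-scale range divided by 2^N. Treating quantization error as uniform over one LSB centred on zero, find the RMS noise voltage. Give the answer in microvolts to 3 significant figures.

0.578 µV

Range is 2.1 V.
One LSB is 2.1 V / 1048576 = 2.0027 µV.
RMS of a uniform error over width LSB is LSB/√12 = 0.578 µV.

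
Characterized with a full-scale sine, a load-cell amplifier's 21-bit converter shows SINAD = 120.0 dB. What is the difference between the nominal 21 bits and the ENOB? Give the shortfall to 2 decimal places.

N_eff = (120.0 − 1.76)/6.02 = 19.6412 bits.
Shortfall = 21 − 19.6412 = 1.3588 bits.

1.36 bits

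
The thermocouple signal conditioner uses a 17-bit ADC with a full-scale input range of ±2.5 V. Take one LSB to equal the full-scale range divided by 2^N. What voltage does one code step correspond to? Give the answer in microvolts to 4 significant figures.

38.15 µV

Full-scale range = 2.5 V − (-2.5 V) = 5 V.
There are 2^17 = 131072 steps.
LSB = 5 V ÷ 2^17 = 5/131072 V = 38.15 µV.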